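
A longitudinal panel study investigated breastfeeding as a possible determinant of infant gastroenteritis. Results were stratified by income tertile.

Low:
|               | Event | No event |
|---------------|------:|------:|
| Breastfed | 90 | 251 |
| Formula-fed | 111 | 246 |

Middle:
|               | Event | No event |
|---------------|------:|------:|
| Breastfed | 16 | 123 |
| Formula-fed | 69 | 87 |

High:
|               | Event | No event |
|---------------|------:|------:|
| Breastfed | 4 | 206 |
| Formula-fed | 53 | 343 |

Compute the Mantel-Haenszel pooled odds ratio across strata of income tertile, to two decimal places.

OR_MH = Σ(aᵢdᵢ/nᵢ) / Σ(bᵢcᵢ/nᵢ), where nᵢ is the stratum total.
Stratum 1 (Low): n = 698; a·d/n = 90·246/698 = 31.7192; b·c/n = 251·111/698 = 39.9155
Stratum 2 (Middle): n = 295; a·d/n = 16·87/295 = 4.7186; b·c/n = 123·69/295 = 28.7695
Stratum 3 (High): n = 606; a·d/n = 4·343/606 = 2.2640; b·c/n = 206·53/606 = 18.0165
OR_MH = (31.7192 + 4.7186 + 2.2640) / (39.9155 + 28.7695 + 18.0165) = 38.7019 / 86.7015 = 0.44638

0.45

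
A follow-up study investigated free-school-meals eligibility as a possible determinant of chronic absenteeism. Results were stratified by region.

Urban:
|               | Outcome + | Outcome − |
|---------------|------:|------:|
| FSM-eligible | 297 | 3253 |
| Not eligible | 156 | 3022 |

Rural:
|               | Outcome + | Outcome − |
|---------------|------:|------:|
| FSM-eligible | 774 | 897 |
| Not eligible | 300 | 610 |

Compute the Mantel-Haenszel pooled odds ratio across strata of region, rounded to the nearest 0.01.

OR_MH = Σ(aᵢdᵢ/nᵢ) / Σ(bᵢcᵢ/nᵢ), where nᵢ is the stratum total.
Stratum 1 (Urban): n = 6728; a·d/n = 297·3022/6728 = 133.4028; b·c/n = 3253·156/6728 = 75.4263
Stratum 2 (Rural): n = 2581; a·d/n = 774·610/2581 = 182.9291; b·c/n = 897·300/2581 = 104.2619
OR_MH = (133.4028 + 182.9291) / (75.4263 + 104.2619) = 316.3319 / 179.6882 = 1.76045

1.76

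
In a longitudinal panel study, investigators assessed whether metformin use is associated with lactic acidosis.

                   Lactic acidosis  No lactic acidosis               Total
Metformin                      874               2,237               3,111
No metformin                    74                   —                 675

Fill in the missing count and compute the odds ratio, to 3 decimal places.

3.173

The missing cell is in the unexposed row: 675 − 74 = 601.
So a = 874, b = 2237, c = 74, d = 601.
OR = (a·d)/(b·c) = (874 × 601) / (2237 × 74) = 525274 / 165538 = 3.17313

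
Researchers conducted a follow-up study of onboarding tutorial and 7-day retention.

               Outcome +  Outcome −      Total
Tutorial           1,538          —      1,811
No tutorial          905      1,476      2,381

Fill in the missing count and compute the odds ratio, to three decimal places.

9.188

The missing cell is in the exposed row: 1811 − 1538 = 273.
So a = 1538, b = 273, c = 905, d = 1476.
OR = (a·d)/(b·c) = (1538 × 1476) / (273 × 905) = 2270088 / 247065 = 9.18822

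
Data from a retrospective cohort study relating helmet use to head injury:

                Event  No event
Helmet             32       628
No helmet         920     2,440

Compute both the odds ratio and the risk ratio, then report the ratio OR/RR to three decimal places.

Cells: a = 32, b = 628, c = 920, d = 2440.
OR = (32·2440)/(628·920) = 78080/577760 = 0.13514
Risk in exposed = 32/660 = 0.04848; risk in unexposed = 920/3360 = 0.27381; RR = 0.17708
OR/RR = 0.13514 / 0.17708 = 0.76319
The outcome is not rare, so the OR lies further from 1 than the RR.

0.763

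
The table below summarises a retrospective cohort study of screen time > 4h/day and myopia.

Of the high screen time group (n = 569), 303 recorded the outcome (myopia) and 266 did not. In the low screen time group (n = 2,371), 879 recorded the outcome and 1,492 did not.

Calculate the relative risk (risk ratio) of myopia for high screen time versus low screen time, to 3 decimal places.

From the description: a = 303, b = 266, c = 879, d = 1492.
Risk in exposed = 303/569 = 0.53251; risk in unexposed = 879/2371 = 0.37073.
RR = 0.53251 / 0.37073 = 1.43639
The risk among the exposed is 1.44 times that among the unexposed.

1.436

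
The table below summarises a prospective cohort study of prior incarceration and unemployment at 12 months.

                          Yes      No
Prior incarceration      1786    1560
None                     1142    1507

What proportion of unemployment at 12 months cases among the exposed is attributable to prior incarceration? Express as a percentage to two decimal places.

Cells: a = 1786, b = 1560, c = 1142, d = 1507.
Risk in exposed = 1786/3346 = 0.53377; risk in unexposed = 1142/2649 = 0.43111.
RR = 0.53377/0.43111 = 1.23814
AR% = (RR − 1)/RR × 100 = (1.23814 − 1)/1.23814 × 100 = 19.2340%

19.23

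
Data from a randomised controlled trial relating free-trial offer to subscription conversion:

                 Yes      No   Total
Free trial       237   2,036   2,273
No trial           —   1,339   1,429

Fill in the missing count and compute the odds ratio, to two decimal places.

The missing cell is in the unexposed row: 1429 − 1339 = 90.
So a = 237, b = 2036, c = 90, d = 1339.
OR = (a·d)/(b·c) = (237 × 1339) / (2036 × 90) = 317343 / 183240 = 1.73184

1.73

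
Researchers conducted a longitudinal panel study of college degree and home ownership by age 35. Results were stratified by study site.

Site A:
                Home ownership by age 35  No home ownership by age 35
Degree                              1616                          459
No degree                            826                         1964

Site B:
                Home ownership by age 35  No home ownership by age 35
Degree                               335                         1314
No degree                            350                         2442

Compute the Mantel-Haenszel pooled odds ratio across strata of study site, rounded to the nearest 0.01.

OR_MH = Σ(aᵢdᵢ/nᵢ) / Σ(bᵢcᵢ/nᵢ), where nᵢ is the stratum total.
Stratum 1 (Site A): n = 4865; a·d/n = 1616·1964/4865 = 652.3790; b·c/n = 459·826/4865 = 77.9309
Stratum 2 (Site B): n = 4441; a·d/n = 335·2442/4441 = 184.2085; b·c/n = 1314·350/4441 = 103.5578
OR_MH = (652.3790 + 184.2085) / (77.9309 + 103.5578) = 836.5875 / 181.4887 = 4.60958

4.61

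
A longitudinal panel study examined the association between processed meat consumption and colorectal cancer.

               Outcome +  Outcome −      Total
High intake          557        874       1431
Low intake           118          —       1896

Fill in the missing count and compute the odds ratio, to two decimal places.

9.60

The missing cell is in the unexposed row: 1896 − 118 = 1778.
So a = 557, b = 874, c = 118, d = 1778.
OR = (a·d)/(b·c) = (557 × 1778) / (874 × 118) = 990346 / 103132 = 9.60270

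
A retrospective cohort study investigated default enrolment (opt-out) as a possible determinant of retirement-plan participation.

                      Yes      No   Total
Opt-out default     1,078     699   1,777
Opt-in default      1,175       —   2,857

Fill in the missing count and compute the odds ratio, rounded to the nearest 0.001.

2.208

The missing cell is in the unexposed row: 2857 − 1175 = 1682.
So a = 1078, b = 699, c = 1175, d = 1682.
OR = (a·d)/(b·c) = (1078 × 1682) / (699 × 1175) = 1813196 / 821325 = 2.20765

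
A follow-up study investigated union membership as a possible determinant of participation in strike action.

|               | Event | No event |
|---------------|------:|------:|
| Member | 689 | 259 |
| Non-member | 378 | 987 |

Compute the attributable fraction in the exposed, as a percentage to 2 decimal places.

61.90

Cells: a = 689, b = 259, c = 378, d = 987.
Risk in exposed = 689/948 = 0.72679; risk in unexposed = 378/1365 = 0.27692.
RR = 0.72679/0.27692 = 2.62453
AR% = (RR − 1)/RR × 100 = (2.62453 − 1)/2.62453 × 100 = 61.8980%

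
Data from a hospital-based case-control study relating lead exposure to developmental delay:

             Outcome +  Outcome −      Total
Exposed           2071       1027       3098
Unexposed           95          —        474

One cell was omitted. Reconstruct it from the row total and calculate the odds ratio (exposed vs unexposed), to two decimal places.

The missing cell is in the unexposed row: 474 − 95 = 379.
So a = 2071, b = 1027, c = 95, d = 379.
OR = (a·d)/(b·c) = (2071 × 379) / (1027 × 95) = 784909 / 97565 = 8.04499

8.04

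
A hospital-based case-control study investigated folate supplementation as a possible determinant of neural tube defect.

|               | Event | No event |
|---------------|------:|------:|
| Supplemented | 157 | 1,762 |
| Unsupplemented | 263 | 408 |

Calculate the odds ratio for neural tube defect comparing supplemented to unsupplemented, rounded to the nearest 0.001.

0.138

Cells: a = 157, b = 1762, c = 263, d = 408.
OR = (a·d)/(b·c) = (157 × 408) / (1762 × 263) = 64056 / 463406 = 0.13823
Exposure is associated with lower odds of neural tube defect (OR = 0.14 < 1).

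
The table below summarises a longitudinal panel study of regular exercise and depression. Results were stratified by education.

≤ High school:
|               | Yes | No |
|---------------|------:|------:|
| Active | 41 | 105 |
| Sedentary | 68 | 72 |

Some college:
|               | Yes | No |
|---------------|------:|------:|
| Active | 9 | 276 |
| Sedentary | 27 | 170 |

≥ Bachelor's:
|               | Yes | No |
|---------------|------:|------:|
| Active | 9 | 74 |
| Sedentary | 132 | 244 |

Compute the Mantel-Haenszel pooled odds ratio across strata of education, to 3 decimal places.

0.296

OR_MH = Σ(aᵢdᵢ/nᵢ) / Σ(bᵢcᵢ/nᵢ), where nᵢ is the stratum total.
Stratum 1 (≤ High school): n = 286; a·d/n = 41·72/286 = 10.3217; b·c/n = 105·68/286 = 24.9650
Stratum 2 (Some college): n = 482; a·d/n = 9·170/482 = 3.1743; b·c/n = 276·27/482 = 15.4606
Stratum 3 (≥ Bachelor's): n = 459; a·d/n = 9·244/459 = 4.7843; b·c/n = 74·132/459 = 21.2810
OR_MH = (10.3217 + 3.1743 + 4.7843) / (24.9650 + 15.4606 + 21.2810) = 18.2803 / 61.7067 = 0.29624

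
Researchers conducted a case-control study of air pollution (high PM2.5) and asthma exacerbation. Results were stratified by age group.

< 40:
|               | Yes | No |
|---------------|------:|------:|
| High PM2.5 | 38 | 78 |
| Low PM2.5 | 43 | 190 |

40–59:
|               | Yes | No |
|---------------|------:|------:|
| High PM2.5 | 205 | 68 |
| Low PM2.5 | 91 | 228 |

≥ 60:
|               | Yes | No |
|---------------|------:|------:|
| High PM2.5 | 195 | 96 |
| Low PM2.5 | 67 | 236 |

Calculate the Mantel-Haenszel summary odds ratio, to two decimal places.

OR_MH = Σ(aᵢdᵢ/nᵢ) / Σ(bᵢcᵢ/nᵢ), where nᵢ is the stratum total.
Stratum 1 (< 40): n = 349; a·d/n = 38·190/349 = 20.6877; b·c/n = 78·43/349 = 9.6103
Stratum 2 (40–59): n = 592; a·d/n = 205·228/592 = 78.9527; b·c/n = 68·91/592 = 10.4527
Stratum 3 (≥ 60): n = 594; a·d/n = 195·236/594 = 77.4747; b·c/n = 96·67/594 = 10.8283
OR_MH = (20.6877 + 78.9527 + 77.4747) / (9.6103 + 10.4527 + 10.8283) = 177.1151 / 30.8913 = 5.73350

5.73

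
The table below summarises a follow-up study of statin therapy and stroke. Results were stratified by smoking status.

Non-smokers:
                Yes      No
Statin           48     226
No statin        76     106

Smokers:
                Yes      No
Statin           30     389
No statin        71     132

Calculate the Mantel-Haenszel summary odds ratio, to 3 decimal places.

OR_MH = Σ(aᵢdᵢ/nᵢ) / Σ(bᵢcᵢ/nᵢ), where nᵢ is the stratum total.
Stratum 1 (Non-smokers): n = 456; a·d/n = 48·106/456 = 11.1579; b·c/n = 226·76/456 = 37.6667
Stratum 2 (Smokers): n = 622; a·d/n = 30·132/622 = 6.3666; b·c/n = 389·71/622 = 44.4035
OR_MH = (11.1579 + 6.3666) / (37.6667 + 44.4035) = 17.5245 / 82.0702 = 0.21353

0.214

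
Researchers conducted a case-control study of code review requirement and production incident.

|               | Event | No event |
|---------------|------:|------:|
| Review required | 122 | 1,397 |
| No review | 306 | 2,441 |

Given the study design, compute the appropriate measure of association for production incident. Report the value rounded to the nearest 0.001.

Cells: a = 122, b = 1397, c = 306, d = 2441.
This is a case-control study: participants were sampled on outcome status, so risks in the source population cannot be estimated directly — relative risk is not valid here. The odds ratio is the appropriate measure.
OR = (a·d)/(b·c) = (122 × 2441) / (1397 × 306) = 297802 / 427482 = 0.69664

0.697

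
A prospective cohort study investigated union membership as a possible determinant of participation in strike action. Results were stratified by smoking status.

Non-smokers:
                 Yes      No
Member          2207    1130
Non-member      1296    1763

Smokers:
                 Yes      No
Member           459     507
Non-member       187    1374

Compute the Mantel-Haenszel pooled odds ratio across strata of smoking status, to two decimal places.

OR_MH = Σ(aᵢdᵢ/nᵢ) / Σ(bᵢcᵢ/nᵢ), where nᵢ is the stratum total.
Stratum 1 (Non-smokers): n = 6396; a·d/n = 2207·1763/6396 = 608.3397; b·c/n = 1130·1296/6396 = 228.9681
Stratum 2 (Smokers): n = 2527; a·d/n = 459·1374/2527 = 249.5710; b·c/n = 507·187/2527 = 37.5184
OR_MH = (608.3397 + 249.5710) / (228.9681 + 37.5184) = 857.9108 / 266.4865 = 3.21934

3.22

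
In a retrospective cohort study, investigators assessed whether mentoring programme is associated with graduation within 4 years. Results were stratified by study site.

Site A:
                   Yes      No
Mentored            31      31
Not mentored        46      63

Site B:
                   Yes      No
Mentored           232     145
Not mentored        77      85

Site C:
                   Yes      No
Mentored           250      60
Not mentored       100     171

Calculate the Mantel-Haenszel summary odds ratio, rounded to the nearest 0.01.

3.09

OR_MH = Σ(aᵢdᵢ/nᵢ) / Σ(bᵢcᵢ/nᵢ), where nᵢ is the stratum total.
Stratum 1 (Site A): n = 171; a·d/n = 31·63/171 = 11.4211; b·c/n = 31·46/171 = 8.3392
Stratum 2 (Site B): n = 539; a·d/n = 232·85/539 = 36.5863; b·c/n = 145·77/539 = 20.7143
Stratum 3 (Site C): n = 581; a·d/n = 250·171/581 = 73.5800; b·c/n = 60·100/581 = 10.3270
OR_MH = (11.4211 + 36.5863 + 73.5800) / (8.3392 + 20.7143 + 10.3270) = 121.5874 / 39.3805 = 3.08750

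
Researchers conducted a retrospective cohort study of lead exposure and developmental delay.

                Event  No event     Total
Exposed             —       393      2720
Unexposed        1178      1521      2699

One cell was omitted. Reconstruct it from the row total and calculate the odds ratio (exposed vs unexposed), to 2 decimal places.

7.65

The missing cell is in the exposed row: 2720 − 393 = 2327.
So a = 2327, b = 393, c = 1178, d = 1521.
OR = (a·d)/(b·c) = (2327 × 1521) / (393 × 1178) = 3539367 / 462954 = 7.64518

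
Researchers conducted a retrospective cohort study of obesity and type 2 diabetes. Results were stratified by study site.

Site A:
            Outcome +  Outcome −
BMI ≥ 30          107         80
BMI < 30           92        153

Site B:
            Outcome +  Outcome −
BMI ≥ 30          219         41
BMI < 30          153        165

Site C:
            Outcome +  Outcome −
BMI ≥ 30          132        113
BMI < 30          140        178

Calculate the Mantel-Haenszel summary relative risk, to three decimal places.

RR_MH = Σ(aᵢ·n₀ᵢ/nᵢ) / Σ(cᵢ·n₁ᵢ/nᵢ), with n₁ᵢ = aᵢ+bᵢ (exposed), n₀ᵢ = cᵢ+dᵢ (unexposed), nᵢ = n₁ᵢ+n₀ᵢ.
Stratum 1 (Site A): n₁ = 187, n₀ = 245, n = 432; a·n₀/n = 107·245/432 = 60.6829; c·n₁/n = 92·187/432 = 39.8241
Stratum 2 (Site B): n₁ = 260, n₀ = 318, n = 578; a·n₀/n = 219·318/578 = 120.4879; c·n₁/n = 153·260/578 = 68.8235
Stratum 3 (Site C): n₁ = 245, n₀ = 318, n = 563; a·n₀/n = 132·318/563 = 74.5577; c·n₁/n = 140·245/563 = 60.9236
RR_MH = (60.6829 + 120.4879 + 74.5577) / (39.8241 + 68.8235 + 60.9236) = 255.7285 / 169.5712 = 1.50809

1.508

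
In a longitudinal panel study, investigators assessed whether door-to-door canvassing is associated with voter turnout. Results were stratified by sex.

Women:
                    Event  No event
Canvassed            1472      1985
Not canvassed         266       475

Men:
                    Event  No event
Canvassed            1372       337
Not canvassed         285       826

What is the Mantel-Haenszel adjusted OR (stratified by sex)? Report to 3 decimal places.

3.556

OR_MH = Σ(aᵢdᵢ/nᵢ) / Σ(bᵢcᵢ/nᵢ), where nᵢ is the stratum total.
Stratum 1 (Women): n = 4198; a·d/n = 1472·475/4198 = 166.5555; b·c/n = 1985·266/4198 = 125.7766
Stratum 2 (Men): n = 2820; a·d/n = 1372·826/2820 = 401.8695; b·c/n = 337·285/2820 = 34.0585
OR_MH = (166.5555 + 401.8695) / (125.7766 + 34.0585) = 568.4250 / 159.8351 = 3.55632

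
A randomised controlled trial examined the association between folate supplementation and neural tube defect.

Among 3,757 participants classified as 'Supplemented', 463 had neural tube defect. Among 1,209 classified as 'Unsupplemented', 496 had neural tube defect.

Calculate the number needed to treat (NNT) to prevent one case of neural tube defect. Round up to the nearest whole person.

Risk in treated group = 463/3757 = 0.12324; risk in control = 496/1209 = 0.41026.
Absolute risk reduction = 0.41026 − 0.12324 = 0.28702
NNT = 1 / ARR = 1 / 0.28702 = 3.484 → round up → 4

4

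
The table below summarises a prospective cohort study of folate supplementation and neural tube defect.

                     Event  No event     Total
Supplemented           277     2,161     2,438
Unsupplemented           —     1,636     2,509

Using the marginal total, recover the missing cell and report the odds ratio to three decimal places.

The missing cell is in the unexposed row: 2509 − 1636 = 873.
So a = 277, b = 2161, c = 873, d = 1636.
OR = (a·d)/(b·c) = (277 × 1636) / (2161 × 873) = 453172 / 1886553 = 0.24021

0.240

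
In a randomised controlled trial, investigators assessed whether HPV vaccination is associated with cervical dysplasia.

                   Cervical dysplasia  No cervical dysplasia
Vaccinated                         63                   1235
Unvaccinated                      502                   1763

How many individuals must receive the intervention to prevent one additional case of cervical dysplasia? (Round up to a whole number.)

Risk in treated group = 63/1298 = 0.04854; risk in control = 502/2265 = 0.22163.
Absolute risk reduction = 0.22163 − 0.04854 = 0.17310
NNT = 1 / ARR = 1 / 0.17310 = 5.777 → round up → 6

6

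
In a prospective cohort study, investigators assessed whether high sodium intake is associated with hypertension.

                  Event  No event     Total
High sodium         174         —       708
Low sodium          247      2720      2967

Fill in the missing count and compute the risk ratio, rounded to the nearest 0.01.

The missing cell is in the exposed row: 708 − 174 = 534.
So a = 174, b = 534, c = 247, d = 2720.
RR = [a/(a+b)] / [c/(c+d)] = (174/708) / (247/2967) = 0.24576/0.08325 = 2.95214

2.95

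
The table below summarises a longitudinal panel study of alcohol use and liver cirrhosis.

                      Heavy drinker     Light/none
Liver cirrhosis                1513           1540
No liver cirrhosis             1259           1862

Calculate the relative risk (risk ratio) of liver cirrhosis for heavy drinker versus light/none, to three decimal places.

Reading the table with exposure as columns: a = 1513 (Heavy drinker, case), b = 1259 (Heavy drinker, non-case), c = 1540 (Light/none, case), d = 1862.
Risk in exposed = 1513/2772 = 0.54582; risk in unexposed = 1540/3402 = 0.45267.
RR = 0.54582 / 0.45267 = 1.20576
The risk among the exposed is 1.21 times that among the unexposed.

1.206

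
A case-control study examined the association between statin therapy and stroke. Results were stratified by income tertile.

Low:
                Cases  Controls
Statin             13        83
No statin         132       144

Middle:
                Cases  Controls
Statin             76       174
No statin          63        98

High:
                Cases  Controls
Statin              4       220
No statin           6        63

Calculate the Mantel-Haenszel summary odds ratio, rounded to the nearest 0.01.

OR_MH = Σ(aᵢdᵢ/nᵢ) / Σ(bᵢcᵢ/nᵢ), where nᵢ is the stratum total.
Stratum 1 (Low): n = 372; a·d/n = 13·144/372 = 5.0323; b·c/n = 83·132/372 = 29.4516
Stratum 2 (Middle): n = 411; a·d/n = 76·98/411 = 18.1217; b·c/n = 174·63/411 = 26.6715
Stratum 3 (High): n = 293; a·d/n = 4·63/293 = 0.8601; b·c/n = 220·6/293 = 4.5051
OR_MH = (5.0323 + 18.1217 + 0.8601) / (29.4516 + 26.6715 + 4.5051) = 24.0140 / 60.6283 = 0.39609

0.40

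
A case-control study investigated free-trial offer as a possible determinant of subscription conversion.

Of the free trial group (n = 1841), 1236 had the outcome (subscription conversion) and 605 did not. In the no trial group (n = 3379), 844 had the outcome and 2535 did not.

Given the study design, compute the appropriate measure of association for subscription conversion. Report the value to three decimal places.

From the description: a = 1236, b = 605, c = 844, d = 2535.
This is a case-control study: participants were sampled on outcome status, so risks in the source population cannot be estimated directly — relative risk is not valid here. The odds ratio is the appropriate measure.
OR = (a·d)/(b·c) = (1236 × 2535) / (605 × 844) = 3133260 / 510620 = 6.13619

6.136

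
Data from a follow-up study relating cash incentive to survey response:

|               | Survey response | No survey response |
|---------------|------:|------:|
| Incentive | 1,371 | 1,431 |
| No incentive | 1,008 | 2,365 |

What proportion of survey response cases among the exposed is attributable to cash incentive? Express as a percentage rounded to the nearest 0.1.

Cells: a = 1371, b = 1431, c = 1008, d = 2365.
Risk in exposed = 1371/2802 = 0.48929; risk in unexposed = 1008/3373 = 0.29884.
RR = 0.48929/0.29884 = 1.63729
AR% = (RR − 1)/RR × 100 = (1.63729 − 1)/1.63729 × 100 = 38.9234%

38.9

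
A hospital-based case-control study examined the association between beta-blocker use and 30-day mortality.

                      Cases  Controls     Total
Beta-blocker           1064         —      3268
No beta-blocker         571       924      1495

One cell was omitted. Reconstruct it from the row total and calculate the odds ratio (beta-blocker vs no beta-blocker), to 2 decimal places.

0.78

The missing cell is in the exposed row: 3268 − 1064 = 2204.
So a = 1064, b = 2204, c = 571, d = 924.
OR = (a·d)/(b·c) = (1064 × 924) / (2204 × 571) = 983136 / 1258484 = 0.78121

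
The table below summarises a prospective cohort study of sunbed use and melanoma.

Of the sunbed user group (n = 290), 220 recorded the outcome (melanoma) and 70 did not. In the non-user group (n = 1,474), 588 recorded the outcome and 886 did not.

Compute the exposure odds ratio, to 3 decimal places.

From the description: a = 220, b = 70, c = 588, d = 886.
OR = (a·d)/(b·c) = (220 × 886) / (70 × 588) = 194920 / 41160 = 4.73567
The odds of melanoma are about 4.74 times as high in the sunbed user group.

4.736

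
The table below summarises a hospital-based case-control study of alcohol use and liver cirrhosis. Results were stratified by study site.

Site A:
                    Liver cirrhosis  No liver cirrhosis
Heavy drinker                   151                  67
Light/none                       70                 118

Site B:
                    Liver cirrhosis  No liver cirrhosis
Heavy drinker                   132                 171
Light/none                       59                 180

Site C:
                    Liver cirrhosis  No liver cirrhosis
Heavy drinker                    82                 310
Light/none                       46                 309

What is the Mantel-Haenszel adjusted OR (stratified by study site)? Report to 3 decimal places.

2.470

OR_MH = Σ(aᵢdᵢ/nᵢ) / Σ(bᵢcᵢ/nᵢ), where nᵢ is the stratum total.
Stratum 1 (Site A): n = 406; a·d/n = 151·118/406 = 43.8867; b·c/n = 67·70/406 = 11.5517
Stratum 2 (Site B): n = 542; a·d/n = 132·180/542 = 43.8376; b·c/n = 171·59/542 = 18.6144
Stratum 3 (Site C): n = 747; a·d/n = 82·309/747 = 33.9197; b·c/n = 310·46/747 = 19.0897
OR_MH = (43.8867 + 43.8376 + 33.9197) / (11.5517 + 18.6144 + 19.0897) = 121.6440 / 49.2558 = 2.46964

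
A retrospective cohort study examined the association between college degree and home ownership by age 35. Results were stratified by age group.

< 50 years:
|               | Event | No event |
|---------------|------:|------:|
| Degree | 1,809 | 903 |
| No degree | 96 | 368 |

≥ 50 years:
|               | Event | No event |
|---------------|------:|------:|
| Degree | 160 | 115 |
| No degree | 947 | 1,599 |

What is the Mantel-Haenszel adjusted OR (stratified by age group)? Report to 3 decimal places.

OR_MH = Σ(aᵢdᵢ/nᵢ) / Σ(bᵢcᵢ/nᵢ), where nᵢ is the stratum total.
Stratum 1 (< 50 years): n = 3176; a·d/n = 1809·368/3176 = 209.6071; b·c/n = 903·96/3176 = 27.2947
Stratum 2 (≥ 50 years): n = 2821; a·d/n = 160·1599/2821 = 90.6912; b·c/n = 115·947/2821 = 38.6051
OR_MH = (209.6071 + 90.6912) / (27.2947 + 38.6051) = 300.2983 / 65.8998 = 4.55689

4.557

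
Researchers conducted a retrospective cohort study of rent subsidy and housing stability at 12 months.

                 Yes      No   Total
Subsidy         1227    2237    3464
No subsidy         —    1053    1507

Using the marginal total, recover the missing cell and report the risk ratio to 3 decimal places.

The missing cell is in the unexposed row: 1507 − 1053 = 454.
So a = 1227, b = 2237, c = 454, d = 1053.
RR = [a/(a+b)] / [c/(c+d)] = (1227/3464) / (454/1507) = 0.35421/0.30126 = 1.17577

1.176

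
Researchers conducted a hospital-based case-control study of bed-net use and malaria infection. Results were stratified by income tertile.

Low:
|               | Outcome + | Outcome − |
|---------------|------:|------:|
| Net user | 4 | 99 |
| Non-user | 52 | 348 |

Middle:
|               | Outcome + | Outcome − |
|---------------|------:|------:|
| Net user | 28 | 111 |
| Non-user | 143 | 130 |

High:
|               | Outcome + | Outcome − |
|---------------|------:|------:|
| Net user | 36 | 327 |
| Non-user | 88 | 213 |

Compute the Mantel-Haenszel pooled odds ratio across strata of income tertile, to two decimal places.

OR_MH = Σ(aᵢdᵢ/nᵢ) / Σ(bᵢcᵢ/nᵢ), where nᵢ is the stratum total.
Stratum 1 (Low): n = 503; a·d/n = 4·348/503 = 2.7674; b·c/n = 99·52/503 = 10.2346
Stratum 2 (Middle): n = 412; a·d/n = 28·130/412 = 8.8350; b·c/n = 111·143/412 = 38.5267
Stratum 3 (High): n = 664; a·d/n = 36·213/664 = 11.5482; b·c/n = 327·88/664 = 43.3373
OR_MH = (2.7674 + 8.8350 + 11.5482) / (10.2346 + 38.5267 + 43.3373) = 23.1505 / 92.0986 = 0.25137

0.25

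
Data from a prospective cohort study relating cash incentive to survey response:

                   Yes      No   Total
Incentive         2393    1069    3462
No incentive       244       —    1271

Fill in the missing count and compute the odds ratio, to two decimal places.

9.42

The missing cell is in the unexposed row: 1271 − 244 = 1027.
So a = 2393, b = 1069, c = 244, d = 1027.
OR = (a·d)/(b·c) = (2393 × 1027) / (1069 × 244) = 2457611 / 260836 = 9.42205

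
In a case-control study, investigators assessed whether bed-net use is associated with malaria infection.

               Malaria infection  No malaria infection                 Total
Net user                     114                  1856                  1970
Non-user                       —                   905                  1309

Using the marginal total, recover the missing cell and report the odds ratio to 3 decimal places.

0.138

The missing cell is in the unexposed row: 1309 − 905 = 404.
So a = 114, b = 1856, c = 404, d = 905.
OR = (a·d)/(b·c) = (114 × 905) / (1856 × 404) = 103170 / 749824 = 0.13759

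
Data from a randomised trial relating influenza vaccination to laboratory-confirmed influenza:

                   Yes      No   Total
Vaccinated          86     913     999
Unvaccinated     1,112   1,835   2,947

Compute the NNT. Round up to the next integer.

Risk in treated group = 86/999 = 0.08609; risk in control = 1112/2947 = 0.37733.
Absolute risk reduction = 0.37733 − 0.08609 = 0.29125
NNT = 1 / ARR = 1 / 0.29125 = 3.434 → round up → 4

4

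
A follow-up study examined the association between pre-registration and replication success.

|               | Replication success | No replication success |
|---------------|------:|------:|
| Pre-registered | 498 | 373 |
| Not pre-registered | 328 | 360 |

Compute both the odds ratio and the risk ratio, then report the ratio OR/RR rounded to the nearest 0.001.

Cells: a = 498, b = 373, c = 328, d = 360.
OR = (498·360)/(373·328) = 179280/122344 = 1.46538
Risk in exposed = 498/871 = 0.57176; risk in unexposed = 328/688 = 0.47674; RR = 1.19929
OR/RR = 1.46538 / 1.19929 = 1.22187
The outcome is not rare, so the OR lies further from 1 than the RR.

1.222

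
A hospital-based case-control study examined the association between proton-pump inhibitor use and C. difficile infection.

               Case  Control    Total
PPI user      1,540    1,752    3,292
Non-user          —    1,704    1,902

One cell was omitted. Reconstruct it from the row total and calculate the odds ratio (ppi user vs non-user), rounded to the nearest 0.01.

7.56

The missing cell is in the unexposed row: 1902 − 1704 = 198.
So a = 1540, b = 1752, c = 198, d = 1704.
OR = (a·d)/(b·c) = (1540 × 1704) / (1752 × 198) = 2624160 / 346896 = 7.56469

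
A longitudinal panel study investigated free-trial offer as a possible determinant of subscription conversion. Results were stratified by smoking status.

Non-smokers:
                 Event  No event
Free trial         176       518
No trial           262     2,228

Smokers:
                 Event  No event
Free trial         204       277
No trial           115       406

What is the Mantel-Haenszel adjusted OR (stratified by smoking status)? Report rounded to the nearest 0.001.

OR_MH = Σ(aᵢdᵢ/nᵢ) / Σ(bᵢcᵢ/nᵢ), where nᵢ is the stratum total.
Stratum 1 (Non-smokers): n = 3184; a·d/n = 176·2228/3184 = 123.1558; b·c/n = 518·262/3184 = 42.6244
Stratum 2 (Smokers): n = 1002; a·d/n = 204·406/1002 = 82.6587; b·c/n = 277·115/1002 = 31.7914
OR_MH = (123.1558 + 82.6587) / (42.6244 + 31.7914) = 205.8145 / 74.4158 = 2.76574

2.766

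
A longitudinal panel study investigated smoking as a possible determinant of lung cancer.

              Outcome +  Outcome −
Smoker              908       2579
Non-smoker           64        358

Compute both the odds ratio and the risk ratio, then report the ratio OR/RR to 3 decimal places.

Cells: a = 908, b = 2579, c = 64, d = 358.
OR = (908·358)/(2579·64) = 325064/165056 = 1.96942
Risk in exposed = 908/3487 = 0.26040; risk in unexposed = 64/422 = 0.15166; RR = 1.71698
OR/RR = 1.96942 / 1.71698 = 1.14702
The outcome is not rare, so the OR lies further from 1 than the RR.

1.147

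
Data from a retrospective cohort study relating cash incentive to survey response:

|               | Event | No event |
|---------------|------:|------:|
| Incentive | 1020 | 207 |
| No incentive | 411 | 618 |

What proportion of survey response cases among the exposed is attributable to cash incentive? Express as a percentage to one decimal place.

52.0

Cells: a = 1020, b = 207, c = 411, d = 618.
Risk in exposed = 1020/1227 = 0.83130; risk in unexposed = 411/1029 = 0.39942.
RR = 0.83130/0.39942 = 2.08127
AR% = (RR − 1)/RR × 100 = (2.08127 − 1)/2.08127 × 100 = 51.9525%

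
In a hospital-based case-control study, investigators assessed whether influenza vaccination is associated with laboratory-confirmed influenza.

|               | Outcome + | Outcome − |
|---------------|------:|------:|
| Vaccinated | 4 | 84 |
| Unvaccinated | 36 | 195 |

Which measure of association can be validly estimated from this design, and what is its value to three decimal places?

0.258

Cells: a = 4, b = 84, c = 36, d = 195.
This is a hospital-based case-control study: participants were sampled on outcome status, so risks in the source population cannot be estimated directly — relative risk is not valid here. The odds ratio is the appropriate measure.
OR = (a·d)/(b·c) = (4 × 195) / (84 × 36) = 780 / 3024 = 0.25794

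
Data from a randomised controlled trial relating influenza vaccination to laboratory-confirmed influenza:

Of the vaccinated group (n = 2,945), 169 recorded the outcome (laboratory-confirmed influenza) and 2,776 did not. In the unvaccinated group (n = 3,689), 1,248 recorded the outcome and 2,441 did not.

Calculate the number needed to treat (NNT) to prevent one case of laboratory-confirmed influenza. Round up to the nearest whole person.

Risk in treated group = 169/2945 = 0.05739; risk in control = 1248/3689 = 0.33830.
Absolute risk reduction = 0.33830 − 0.05739 = 0.28092
NNT = 1 / ARR = 1 / 0.28092 = 3.560 → round up → 4

4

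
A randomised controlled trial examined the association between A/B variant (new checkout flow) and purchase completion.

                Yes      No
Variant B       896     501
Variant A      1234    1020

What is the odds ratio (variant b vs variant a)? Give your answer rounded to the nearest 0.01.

1.48

Cells: a = 896, b = 501, c = 1234, d = 1020.
OR = (a·d)/(b·c) = (896 × 1020) / (501 × 1234) = 913920 / 618234 = 1.47828
The odds of purchase completion are about 1.48 times as high in the variant b group.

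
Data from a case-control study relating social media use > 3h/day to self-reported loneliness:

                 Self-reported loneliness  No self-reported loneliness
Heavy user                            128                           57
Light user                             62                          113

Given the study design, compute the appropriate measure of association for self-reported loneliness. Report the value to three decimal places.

4.093

Cells: a = 128, b = 57, c = 62, d = 113.
This is a case-control study: participants were sampled on outcome status, so risks in the source population cannot be estimated directly — relative risk is not valid here. The odds ratio is the appropriate measure.
OR = (a·d)/(b·c) = (128 × 113) / (57 × 62) = 14464 / 3534 = 4.09281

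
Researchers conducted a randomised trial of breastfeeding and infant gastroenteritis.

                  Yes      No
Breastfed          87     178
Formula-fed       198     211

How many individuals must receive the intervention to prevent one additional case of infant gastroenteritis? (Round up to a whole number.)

7

Risk in treated group = 87/265 = 0.32830; risk in control = 198/409 = 0.48411.
Absolute risk reduction = 0.48411 − 0.32830 = 0.15581
NNT = 1 / ARR = 1 / 0.15581 = 6.418 → round up → 7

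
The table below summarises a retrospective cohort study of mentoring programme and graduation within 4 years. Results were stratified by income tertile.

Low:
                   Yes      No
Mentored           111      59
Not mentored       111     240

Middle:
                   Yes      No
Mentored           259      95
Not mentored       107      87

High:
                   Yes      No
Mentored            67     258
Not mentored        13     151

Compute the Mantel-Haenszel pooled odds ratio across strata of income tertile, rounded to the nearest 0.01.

OR_MH = Σ(aᵢdᵢ/nᵢ) / Σ(bᵢcᵢ/nᵢ), where nᵢ is the stratum total.
Stratum 1 (Low): n = 521; a·d/n = 111·240/521 = 51.1324; b·c/n = 59·111/521 = 12.5701
Stratum 2 (Middle): n = 548; a·d/n = 259·87/548 = 41.1186; b·c/n = 95·107/548 = 18.5493
Stratum 3 (High): n = 489; a·d/n = 67·151/489 = 20.6892; b·c/n = 258·13/489 = 6.8589
OR_MH = (51.1324 + 41.1186 + 20.6892) / (12.5701 + 18.5493 + 6.8589) = 112.9402 / 37.9782 = 2.97382

2.97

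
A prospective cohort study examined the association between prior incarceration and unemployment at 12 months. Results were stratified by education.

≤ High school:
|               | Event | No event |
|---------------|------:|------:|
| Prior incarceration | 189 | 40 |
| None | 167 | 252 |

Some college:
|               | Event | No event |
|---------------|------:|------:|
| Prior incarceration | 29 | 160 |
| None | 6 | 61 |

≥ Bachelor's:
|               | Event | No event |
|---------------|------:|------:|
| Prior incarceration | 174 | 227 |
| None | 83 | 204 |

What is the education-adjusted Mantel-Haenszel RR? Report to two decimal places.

1.81

RR_MH = Σ(aᵢ·n₀ᵢ/nᵢ) / Σ(cᵢ·n₁ᵢ/nᵢ), with n₁ᵢ = aᵢ+bᵢ (exposed), n₀ᵢ = cᵢ+dᵢ (unexposed), nᵢ = n₁ᵢ+n₀ᵢ.
Stratum 1 (≤ High school): n₁ = 229, n₀ = 419, n = 648; a·n₀/n = 189·419/648 = 122.2083; c·n₁/n = 167·229/648 = 59.0170
Stratum 2 (Some college): n₁ = 189, n₀ = 67, n = 256; a·n₀/n = 29·67/256 = 7.5898; c·n₁/n = 6·189/256 = 4.4297
Stratum 3 (≥ Bachelor's): n₁ = 401, n₀ = 287, n = 688; a·n₀/n = 174·287/688 = 72.5843; c·n₁/n = 83·401/688 = 48.3765
RR_MH = (122.2083 + 7.5898 + 72.5843) / (59.0170 + 4.4297 + 48.3765) = 202.3825 / 111.8231 = 1.80984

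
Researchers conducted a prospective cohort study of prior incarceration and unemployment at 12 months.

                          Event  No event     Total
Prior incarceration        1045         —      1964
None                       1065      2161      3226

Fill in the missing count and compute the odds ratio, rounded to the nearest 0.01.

2.31

The missing cell is in the exposed row: 1964 − 1045 = 919.
So a = 1045, b = 919, c = 1065, d = 2161.
OR = (a·d)/(b·c) = (1045 × 2161) / (919 × 1065) = 2258245 / 978735 = 2.30731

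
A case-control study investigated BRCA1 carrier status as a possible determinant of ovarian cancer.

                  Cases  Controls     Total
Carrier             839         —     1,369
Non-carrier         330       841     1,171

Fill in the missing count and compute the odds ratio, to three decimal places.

4.034

The missing cell is in the exposed row: 1369 − 839 = 530.
So a = 839, b = 530, c = 330, d = 841.
OR = (a·d)/(b·c) = (839 × 841) / (530 × 330) = 705599 / 174900 = 4.03430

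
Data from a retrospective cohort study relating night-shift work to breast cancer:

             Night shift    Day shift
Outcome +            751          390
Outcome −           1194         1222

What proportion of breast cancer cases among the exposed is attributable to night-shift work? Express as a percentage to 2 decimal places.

37.34

Reading the table with exposure as columns: a = 751 (Night shift, case), b = 1194 (Night shift, non-case), c = 390 (Day shift, case), d = 1222.
Risk in exposed = 751/1945 = 0.38612; risk in unexposed = 390/1612 = 0.24194.
RR = 0.38612/0.24194 = 1.59596
AR% = (RR − 1)/RR × 100 = (1.59596 − 1)/1.59596 × 100 = 37.3416%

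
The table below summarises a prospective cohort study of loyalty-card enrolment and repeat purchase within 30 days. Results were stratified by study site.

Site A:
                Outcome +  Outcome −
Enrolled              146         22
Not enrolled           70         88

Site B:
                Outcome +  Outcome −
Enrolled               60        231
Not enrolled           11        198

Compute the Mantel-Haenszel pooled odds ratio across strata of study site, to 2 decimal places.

OR_MH = Σ(aᵢdᵢ/nᵢ) / Σ(bᵢcᵢ/nᵢ), where nᵢ is the stratum total.
Stratum 1 (Site A): n = 326; a·d/n = 146·88/326 = 39.4110; b·c/n = 22·70/326 = 4.7239
Stratum 2 (Site B): n = 500; a·d/n = 60·198/500 = 23.7600; b·c/n = 231·11/500 = 5.0820
OR_MH = (39.4110 + 23.7600) / (4.7239 + 5.0820) = 63.1710 / 9.8059 = 6.44213

6.44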